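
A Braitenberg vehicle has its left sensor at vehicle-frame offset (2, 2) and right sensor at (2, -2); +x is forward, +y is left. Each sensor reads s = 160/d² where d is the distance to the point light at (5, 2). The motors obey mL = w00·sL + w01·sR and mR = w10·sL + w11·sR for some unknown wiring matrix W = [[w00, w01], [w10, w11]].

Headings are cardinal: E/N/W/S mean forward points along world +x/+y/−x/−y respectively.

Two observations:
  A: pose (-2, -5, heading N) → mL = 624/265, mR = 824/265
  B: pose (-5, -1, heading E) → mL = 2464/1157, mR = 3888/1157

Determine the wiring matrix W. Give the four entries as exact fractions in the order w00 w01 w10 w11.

obs A: pose=(-2,-5,N) → sL=80/53, sR=16/5, mL=624/265, mR=824/265
obs B: pose=(-5,-1,E) → sL=32/13, sR=160/89, mL=2464/1157, mR=3888/1157
sensor matrix S = [[80/53, 16/5], [32/13, 160/89]]; det S = -1583104/306605
solve [mL_A; mL_B] = S·[w00; w01] and [mR_A; mR_B] = S·[w10; w11]:
  w00 = 1/2, w01 = 1/2, w10 = 1, w11 = 1/2

1/2 1/2 1 1/2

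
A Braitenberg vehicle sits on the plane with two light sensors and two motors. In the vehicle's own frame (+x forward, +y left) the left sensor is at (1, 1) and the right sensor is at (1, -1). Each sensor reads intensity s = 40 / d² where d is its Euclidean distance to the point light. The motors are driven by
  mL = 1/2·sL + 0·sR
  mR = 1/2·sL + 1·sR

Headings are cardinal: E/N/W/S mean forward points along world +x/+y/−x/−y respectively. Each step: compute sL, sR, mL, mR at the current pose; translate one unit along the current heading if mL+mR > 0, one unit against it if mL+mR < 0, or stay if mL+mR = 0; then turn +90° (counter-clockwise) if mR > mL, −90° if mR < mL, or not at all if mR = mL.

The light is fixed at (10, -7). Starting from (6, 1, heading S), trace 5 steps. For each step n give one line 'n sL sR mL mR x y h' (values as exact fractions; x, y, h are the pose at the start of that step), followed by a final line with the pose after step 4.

0 20/29 20/37 10/29 950/1073 6 1 S
1 40/73 8/9 20/73 764/657 6 0 E
2 1/2 10/17 1/4 57/68 7 0 N
3 8/13 40/97 4/13 908/1261 7 1 W
4 20/29 20/37 10/29 950/1073 6 1 S
final 6 0 E

n=0: pose=(6,1,S); sL=20/29, sR=20/37; mL=10/29, mR=950/1073; mL+mR=1320/1073 → advance +1; mR−mL=20/37 → turn +1·90°
n=1: pose=(6,0,E); sL=40/73, sR=8/9; mL=20/73, mR=764/657; mL+mR=944/657 → advance +1; mR−mL=8/9 → turn +1·90°
n=2: pose=(7,0,N); sL=1/2, sR=10/17; mL=1/4, mR=57/68; mL+mR=37/34 → advance +1; mR−mL=10/17 → turn +1·90°
n=3: pose=(7,1,W); sL=8/13, sR=40/97; mL=4/13, mR=908/1261; mL+mR=1296/1261 → advance +1; mR−mL=40/97 → turn +1·90°
n=4: pose=(6,1,S); sL=20/29, sR=20/37; mL=10/29, mR=950/1073; mL+mR=1320/1073 → advance +1; mR−mL=20/37 → turn +1·90°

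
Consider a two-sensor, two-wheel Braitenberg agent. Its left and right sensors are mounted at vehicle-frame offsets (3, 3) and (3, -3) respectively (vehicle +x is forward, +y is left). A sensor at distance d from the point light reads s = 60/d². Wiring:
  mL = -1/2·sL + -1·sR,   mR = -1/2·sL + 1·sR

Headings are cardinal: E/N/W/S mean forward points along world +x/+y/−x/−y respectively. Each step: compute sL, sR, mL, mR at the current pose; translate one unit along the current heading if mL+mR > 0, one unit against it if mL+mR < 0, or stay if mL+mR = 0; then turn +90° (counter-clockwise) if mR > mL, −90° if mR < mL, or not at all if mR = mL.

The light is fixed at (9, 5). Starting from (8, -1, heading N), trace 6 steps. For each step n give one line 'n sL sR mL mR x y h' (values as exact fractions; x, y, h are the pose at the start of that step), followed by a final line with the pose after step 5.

0 12/5 60/13 -378/65 222/65 8 -1 N
1 15/29 15/8 -495/232 375/232 8 -2 W
2 60/109 60/109 -90/109 30/109 9 -2 S
3 10/3 2/3 -7/3 -1 9 -1 E
4 12/5 60/13 -378/65 222/65 8 -1 N
5 15/29 15/8 -495/232 375/232 8 -2 W
final 9 -2 S

n=0: pose=(8,-1,N); sL=12/5, sR=60/13; mL=-378/65, mR=222/65; mL+mR=-12/5 → advance -1; mR−mL=120/13 → turn +1·90°
n=1: pose=(8,-2,W); sL=15/29, sR=15/8; mL=-495/232, mR=375/232; mL+mR=-15/29 → advance -1; mR−mL=15/4 → turn +1·90°
n=2: pose=(9,-2,S); sL=60/109, sR=60/109; mL=-90/109, mR=30/109; mL+mR=-60/109 → advance -1; mR−mL=120/109 → turn +1·90°
n=3: pose=(9,-1,E); sL=10/3, sR=2/3; mL=-7/3, mR=-1; mL+mR=-10/3 → advance -1; mR−mL=4/3 → turn +1·90°
n=4: pose=(8,-1,N); sL=12/5, sR=60/13; mL=-378/65, mR=222/65; mL+mR=-12/5 → advance -1; mR−mL=120/13 → turn +1·90°
n=5: pose=(8,-2,W); sL=15/29, sR=15/8; mL=-495/232, mR=375/232; mL+mR=-15/29 → advance -1; mR−mL=15/4 → turn +1·90°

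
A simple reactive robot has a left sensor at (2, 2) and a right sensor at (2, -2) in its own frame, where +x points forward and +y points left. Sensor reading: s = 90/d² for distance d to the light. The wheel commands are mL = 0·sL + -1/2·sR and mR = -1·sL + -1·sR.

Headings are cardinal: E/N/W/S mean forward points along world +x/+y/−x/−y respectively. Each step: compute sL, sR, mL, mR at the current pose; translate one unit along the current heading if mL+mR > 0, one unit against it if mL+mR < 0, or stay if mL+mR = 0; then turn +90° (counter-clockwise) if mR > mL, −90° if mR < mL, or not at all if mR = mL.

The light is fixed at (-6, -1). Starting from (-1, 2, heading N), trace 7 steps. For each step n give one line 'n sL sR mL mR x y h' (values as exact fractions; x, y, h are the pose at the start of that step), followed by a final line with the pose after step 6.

n=0: pose=(-1,2,N); sL=45/17, sR=45/37; mL=-45/74, mR=-2430/629; mL+mR=-5625/1258 → advance -1; mR−mL=-4095/1258 → turn -1·90°
n=1: pose=(-1,1,E); sL=18/13, sR=90/49; mL=-45/49, mR=-2052/637; mL+mR=-2637/637 → advance -1; mR−mL=-1467/637 → turn -1·90°
n=2: pose=(-2,1,S); sL=5/2, sR=45/2; mL=-45/4, mR=-25; mL+mR=-145/4 → advance -1; mR−mL=-55/4 → turn -1·90°
n=3: pose=(-2,2,W); sL=18, sR=90/29; mL=-45/29, mR=-612/29; mL+mR=-657/29 → advance -1; mR−mL=-567/29 → turn -1·90°
n=4: pose=(-1,2,N); sL=45/17, sR=45/37; mL=-45/74, mR=-2430/629; mL+mR=-5625/1258 → advance -1; mR−mL=-4095/1258 → turn -1·90°
n=5: pose=(-1,1,E); sL=18/13, sR=90/49; mL=-45/49, mR=-2052/637; mL+mR=-2637/637 → advance -1; mR−mL=-1467/637 → turn -1·90°
n=6: pose=(-2,1,S); sL=5/2, sR=45/2; mL=-45/4, mR=-25; mL+mR=-145/4 → advance -1; mR−mL=-55/4 → turn -1·90°

0 45/17 45/37 -45/74 -2430/629 -1 2 N
1 18/13 90/49 -45/49 -2052/637 -1 1 E
2 5/2 45/2 -45/4 -25 -2 1 S
3 18 90/29 -45/29 -612/29 -2 2 W
4 45/17 45/37 -45/74 -2430/629 -1 2 N
5 18/13 90/49 -45/49 -2052/637 -1 1 E
6 5/2 45/2 -45/4 -25 -2 1 S
final -2 2 W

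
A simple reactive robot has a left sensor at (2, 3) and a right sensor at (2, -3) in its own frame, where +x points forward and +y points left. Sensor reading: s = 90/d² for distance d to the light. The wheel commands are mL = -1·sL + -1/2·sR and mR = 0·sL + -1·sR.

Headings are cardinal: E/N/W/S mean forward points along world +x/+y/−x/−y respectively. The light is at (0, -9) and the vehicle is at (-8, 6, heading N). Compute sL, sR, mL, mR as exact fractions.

9/41 45/157 -4671/12874 -45/157

left sensor world pos  = (-11, 8); dL² = 410
right sensor world pos = (-5, 8); dR² = 314
sL = 90/410 = 9/41
sR = 90/314 = 45/157
mL = -1·sL + -1/2·sR = -4671/12874
mR = 0·sL + -1·sR = -45/157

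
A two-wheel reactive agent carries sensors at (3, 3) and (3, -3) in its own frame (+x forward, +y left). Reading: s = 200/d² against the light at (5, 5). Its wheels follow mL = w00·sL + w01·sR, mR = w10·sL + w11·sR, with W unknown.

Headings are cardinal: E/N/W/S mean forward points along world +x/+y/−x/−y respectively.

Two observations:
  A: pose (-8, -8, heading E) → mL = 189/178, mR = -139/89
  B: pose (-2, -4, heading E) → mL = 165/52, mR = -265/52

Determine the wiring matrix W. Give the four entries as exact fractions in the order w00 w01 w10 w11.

obs A: pose=(-8,-8,E) → sL=1, sR=50/89, mL=189/178, mR=-139/89
obs B: pose=(-2,-4,E) → sL=50/13, sR=5/4, mL=165/52, mR=-265/52
sensor matrix S = [[1, 50/89], [50/13, 5/4]]; det S = -4215/4628
solve [mL_A; mL_B] = S·[w00; w01] and [mR_A; mR_B] = S·[w10; w11]:
  w00 = 1/2, w01 = 1, w10 = -1, w11 = -1

1/2 1 -1 -1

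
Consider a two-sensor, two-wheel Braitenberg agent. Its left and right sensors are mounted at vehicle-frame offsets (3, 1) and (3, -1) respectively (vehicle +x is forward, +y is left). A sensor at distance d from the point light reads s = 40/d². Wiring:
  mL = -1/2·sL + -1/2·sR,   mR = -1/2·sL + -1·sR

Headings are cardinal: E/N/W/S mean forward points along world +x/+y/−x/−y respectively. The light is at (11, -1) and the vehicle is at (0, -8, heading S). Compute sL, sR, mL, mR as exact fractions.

left sensor world pos  = (1, -11); dL² = 200
right sensor world pos = (-1, -11); dR² = 244
sL = 40/200 = 1/5
sR = 40/244 = 10/61
mL = -1/2·sL + -1/2·sR = -111/610
mR = -1/2·sL + -1·sR = -161/610

1/5 10/61 -111/610 -161/610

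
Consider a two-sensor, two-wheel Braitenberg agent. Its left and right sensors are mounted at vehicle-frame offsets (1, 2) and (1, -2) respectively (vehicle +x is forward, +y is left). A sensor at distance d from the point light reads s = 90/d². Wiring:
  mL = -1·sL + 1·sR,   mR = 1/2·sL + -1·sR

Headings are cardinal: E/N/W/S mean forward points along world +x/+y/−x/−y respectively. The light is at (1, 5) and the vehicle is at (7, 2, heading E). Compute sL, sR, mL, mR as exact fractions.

9/5 45/37 -108/185 -117/370

left sensor world pos  = (8, 4); dL² = 50
right sensor world pos = (8, 0); dR² = 74
sL = 90/50 = 9/5
sR = 90/74 = 45/37
mL = -1·sL + 1·sR = -108/185
mR = 1/2·sL + -1·sR = -117/370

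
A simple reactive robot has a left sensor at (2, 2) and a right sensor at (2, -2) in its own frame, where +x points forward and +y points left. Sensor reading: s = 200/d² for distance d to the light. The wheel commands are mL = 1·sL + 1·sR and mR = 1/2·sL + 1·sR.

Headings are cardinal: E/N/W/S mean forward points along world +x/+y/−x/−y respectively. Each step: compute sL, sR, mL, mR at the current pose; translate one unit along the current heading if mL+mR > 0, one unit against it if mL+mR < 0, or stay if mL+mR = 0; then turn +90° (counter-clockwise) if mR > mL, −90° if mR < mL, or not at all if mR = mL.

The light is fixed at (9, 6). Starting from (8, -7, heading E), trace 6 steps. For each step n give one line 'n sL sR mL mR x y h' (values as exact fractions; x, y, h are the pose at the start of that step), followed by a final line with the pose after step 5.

0 100/61 100/113 17400/6893 11750/6893 8 -7 E
1 200/229 200/229 400/229 300/229 9 -7 S
2 10/13 50/37 1020/481 835/481 9 -8 W
3 200/153 40/29 11920/4437 9020/4437 8 -8 N
4 100/61 100/113 17400/6893 11750/6893 8 -7 E
5 200/229 200/229 400/229 300/229 9 -7 S
final 9 -8 W

n=0: pose=(8,-7,E); sL=100/61, sR=100/113; mL=17400/6893, mR=11750/6893; mL+mR=29150/6893 → advance +1; mR−mL=-50/61 → turn -1·90°
n=1: pose=(9,-7,S); sL=200/229, sR=200/229; mL=400/229, mR=300/229; mL+mR=700/229 → advance +1; mR−mL=-100/229 → turn -1·90°
n=2: pose=(9,-8,W); sL=10/13, sR=50/37; mL=1020/481, mR=835/481; mL+mR=1855/481 → advance +1; mR−mL=-5/13 → turn -1·90°
n=3: pose=(8,-8,N); sL=200/153, sR=40/29; mL=11920/4437, mR=9020/4437; mL+mR=6980/1479 → advance +1; mR−mL=-100/153 → turn -1·90°
n=4: pose=(8,-7,E); sL=100/61, sR=100/113; mL=17400/6893, mR=11750/6893; mL+mR=29150/6893 → advance +1; mR−mL=-50/61 → turn -1·90°
n=5: pose=(9,-7,S); sL=200/229, sR=200/229; mL=400/229, mR=300/229; mL+mR=700/229 → advance +1; mR−mL=-100/229 → turn -1·90°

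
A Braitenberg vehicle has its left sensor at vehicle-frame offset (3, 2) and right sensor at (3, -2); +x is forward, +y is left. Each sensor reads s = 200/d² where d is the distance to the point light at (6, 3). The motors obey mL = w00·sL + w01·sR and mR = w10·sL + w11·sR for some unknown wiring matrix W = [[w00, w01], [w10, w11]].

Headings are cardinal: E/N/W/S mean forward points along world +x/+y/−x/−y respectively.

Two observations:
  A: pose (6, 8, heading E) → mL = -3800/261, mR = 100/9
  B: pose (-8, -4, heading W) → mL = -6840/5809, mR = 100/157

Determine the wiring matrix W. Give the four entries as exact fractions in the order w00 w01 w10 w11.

-1 -1 0 1

obs A: pose=(6,8,E) → sL=100/29, sR=100/9, mL=-3800/261, mR=100/9
obs B: pose=(-8,-4,W) → sL=20/37, sR=100/157, mL=-6840/5809, mR=100/157
sensor matrix S = [[100/29, 100/9], [20/37, 100/157]]; det S = -5776000/1516149
solve [mL_A; mL_B] = S·[w00; w01] and [mR_A; mR_B] = S·[w10; w11]:
  w00 = -1, w01 = -1, w10 = 0, w11 = 1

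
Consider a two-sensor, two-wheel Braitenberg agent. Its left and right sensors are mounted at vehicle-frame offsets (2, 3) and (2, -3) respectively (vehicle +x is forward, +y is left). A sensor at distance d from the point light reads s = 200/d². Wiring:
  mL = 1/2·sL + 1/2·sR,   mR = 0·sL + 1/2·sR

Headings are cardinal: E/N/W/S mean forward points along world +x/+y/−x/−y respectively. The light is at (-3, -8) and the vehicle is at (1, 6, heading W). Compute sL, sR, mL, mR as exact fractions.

8/5 200/293 1672/1465 100/293

left sensor world pos  = (-1, 3); dL² = 125
right sensor world pos = (-1, 9); dR² = 293
sL = 200/125 = 8/5
sR = 200/293 = 200/293
mL = 1/2·sL + 1/2·sR = 1672/1465
mR = 0·sL + 1/2·sR = 100/293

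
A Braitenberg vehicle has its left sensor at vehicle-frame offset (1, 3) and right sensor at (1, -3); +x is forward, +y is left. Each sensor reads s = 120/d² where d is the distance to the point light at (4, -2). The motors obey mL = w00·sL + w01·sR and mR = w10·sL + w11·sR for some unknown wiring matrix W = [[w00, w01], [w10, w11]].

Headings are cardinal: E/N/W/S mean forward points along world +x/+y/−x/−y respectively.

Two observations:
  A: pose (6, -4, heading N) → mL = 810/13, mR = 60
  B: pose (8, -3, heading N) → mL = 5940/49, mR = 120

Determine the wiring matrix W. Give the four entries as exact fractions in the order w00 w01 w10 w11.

1 1/2 1 0

obs A: pose=(6,-4,N) → sL=60, sR=60/13, mL=810/13, mR=60
obs B: pose=(8,-3,N) → sL=120, sR=120/49, mL=5940/49, mR=120
sensor matrix S = [[60, 60/13], [120, 120/49]]; det S = -259200/637
solve [mL_A; mL_B] = S·[w00; w01] and [mR_A; mR_B] = S·[w10; w11]:
  w00 = 1, w01 = 1/2, w10 = 1, w11 = 0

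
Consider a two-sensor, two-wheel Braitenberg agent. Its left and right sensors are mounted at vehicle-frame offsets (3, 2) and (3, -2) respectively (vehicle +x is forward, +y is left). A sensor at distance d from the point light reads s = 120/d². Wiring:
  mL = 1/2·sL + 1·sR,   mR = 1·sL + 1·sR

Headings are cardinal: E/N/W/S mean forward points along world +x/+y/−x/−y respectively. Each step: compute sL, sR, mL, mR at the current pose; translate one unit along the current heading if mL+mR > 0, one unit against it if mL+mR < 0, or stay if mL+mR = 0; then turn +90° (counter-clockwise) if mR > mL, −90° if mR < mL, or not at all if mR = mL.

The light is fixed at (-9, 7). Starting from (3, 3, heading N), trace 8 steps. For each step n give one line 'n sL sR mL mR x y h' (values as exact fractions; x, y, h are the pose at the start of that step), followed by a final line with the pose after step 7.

0 120/101 120/197 23940/19897 35760/19897 3 3 N
1 60/53 60/41 4410/2173 5640/2173 3 4 W
2 24/41 40/39 2108/1599 2576/1599 2 4 S
3 3/5 15/29 237/290 162/145 2 3 E
4 120/101 120/197 23940/19897 35760/19897 3 3 N
5 60/53 60/41 4410/2173 5640/2173 3 4 W
6 24/41 40/39 2108/1599 2576/1599 2 4 S
7 3/5 15/29 237/290 162/145 2 3 E
final 3 3 N

n=0: pose=(3,3,N); sL=120/101, sR=120/197; mL=23940/19897, mR=35760/19897; mL+mR=59700/19897 → advance +1; mR−mL=60/101 → turn +1·90°
n=1: pose=(3,4,W); sL=60/53, sR=60/41; mL=4410/2173, mR=5640/2173; mL+mR=10050/2173 → advance +1; mR−mL=30/53 → turn +1·90°
n=2: pose=(2,4,S); sL=24/41, sR=40/39; mL=2108/1599, mR=2576/1599; mL+mR=4684/1599 → advance +1; mR−mL=12/41 → turn +1·90°
n=3: pose=(2,3,E); sL=3/5, sR=15/29; mL=237/290, mR=162/145; mL+mR=561/290 → advance +1; mR−mL=3/10 → turn +1·90°
n=4: pose=(3,3,N); sL=120/101, sR=120/197; mL=23940/19897, mR=35760/19897; mL+mR=59700/19897 → advance +1; mR−mL=60/101 → turn +1·90°
n=5: pose=(3,4,W); sL=60/53, sR=60/41; mL=4410/2173, mR=5640/2173; mL+mR=10050/2173 → advance +1; mR−mL=30/53 → turn +1·90°
n=6: pose=(2,4,S); sL=24/41, sR=40/39; mL=2108/1599, mR=2576/1599; mL+mR=4684/1599 → advance +1; mR−mL=12/41 → turn +1·90°
n=7: pose=(2,3,E); sL=3/5, sR=15/29; mL=237/290, mR=162/145; mL+mR=561/290 → advance +1; mR−mL=3/10 → turn +1·90°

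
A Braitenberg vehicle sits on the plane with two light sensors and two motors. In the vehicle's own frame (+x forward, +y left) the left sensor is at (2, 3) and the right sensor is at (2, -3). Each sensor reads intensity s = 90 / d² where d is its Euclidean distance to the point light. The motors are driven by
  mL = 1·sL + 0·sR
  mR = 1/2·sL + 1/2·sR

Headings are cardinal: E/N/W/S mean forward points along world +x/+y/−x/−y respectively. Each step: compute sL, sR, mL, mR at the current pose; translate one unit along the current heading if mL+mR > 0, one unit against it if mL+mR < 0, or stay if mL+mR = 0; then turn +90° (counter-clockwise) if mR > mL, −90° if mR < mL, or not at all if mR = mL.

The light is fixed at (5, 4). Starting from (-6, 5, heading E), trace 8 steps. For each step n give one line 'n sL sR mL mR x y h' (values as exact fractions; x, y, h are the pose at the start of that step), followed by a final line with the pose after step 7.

0 90/97 18/17 90/97 1638/1649 -6 5 E
1 45/89 45/29 45/89 2655/2581 -5 5 N
2 18/29 90/169 18/29 2826/4901 -5 6 W
3 45/106 9/8 45/106 657/848 -6 6 N
4 90/169 18/41 90/169 3366/6929 -6 7 W
5 9/25 45/53 9/25 801/1325 -7 7 N
6 90/197 18/49 90/197 3978/9653 -7 8 W
7 45/146 45/68 45/146 4815/9928 -8 8 N
final -8 9 W

n=0: pose=(-6,5,E); sL=90/97, sR=18/17; mL=90/97, mR=1638/1649; mL+mR=3168/1649 → advance +1; mR−mL=108/1649 → turn +1·90°
n=1: pose=(-5,5,N); sL=45/89, sR=45/29; mL=45/89, mR=2655/2581; mL+mR=3960/2581 → advance +1; mR−mL=1350/2581 → turn +1·90°
n=2: pose=(-5,6,W); sL=18/29, sR=90/169; mL=18/29, mR=2826/4901; mL+mR=5868/4901 → advance +1; mR−mL=-216/4901 → turn -1·90°
n=3: pose=(-6,6,N); sL=45/106, sR=9/8; mL=45/106, mR=657/848; mL+mR=1017/848 → advance +1; mR−mL=297/848 → turn +1·90°
n=4: pose=(-6,7,W); sL=90/169, sR=18/41; mL=90/169, mR=3366/6929; mL+mR=7056/6929 → advance +1; mR−mL=-324/6929 → turn -1·90°
n=5: pose=(-7,7,N); sL=9/25, sR=45/53; mL=9/25, mR=801/1325; mL+mR=1278/1325 → advance +1; mR−mL=324/1325 → turn +1·90°
n=6: pose=(-7,8,W); sL=90/197, sR=18/49; mL=90/197, mR=3978/9653; mL+mR=8388/9653 → advance +1; mR−mL=-432/9653 → turn -1·90°
n=7: pose=(-8,8,N); sL=45/146, sR=45/68; mL=45/146, mR=4815/9928; mL+mR=7875/9928 → advance +1; mR−mL=1755/9928 → turn +1·90°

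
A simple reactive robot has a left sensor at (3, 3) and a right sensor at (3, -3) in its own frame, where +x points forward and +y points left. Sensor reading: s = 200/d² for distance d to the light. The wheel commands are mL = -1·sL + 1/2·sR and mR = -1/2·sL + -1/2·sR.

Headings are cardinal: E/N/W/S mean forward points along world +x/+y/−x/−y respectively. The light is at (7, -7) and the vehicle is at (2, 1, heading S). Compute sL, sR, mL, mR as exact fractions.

left sensor world pos  = (5, -2); dL² = 29
right sensor world pos = (-1, -2); dR² = 89
sL = 200/29 = 200/29
sR = 200/89 = 200/89
mL = -1·sL + 1/2·sR = -14900/2581
mR = -1/2·sL + -1/2·sR = -11800/2581

200/29 200/89 -14900/2581 -11800/2581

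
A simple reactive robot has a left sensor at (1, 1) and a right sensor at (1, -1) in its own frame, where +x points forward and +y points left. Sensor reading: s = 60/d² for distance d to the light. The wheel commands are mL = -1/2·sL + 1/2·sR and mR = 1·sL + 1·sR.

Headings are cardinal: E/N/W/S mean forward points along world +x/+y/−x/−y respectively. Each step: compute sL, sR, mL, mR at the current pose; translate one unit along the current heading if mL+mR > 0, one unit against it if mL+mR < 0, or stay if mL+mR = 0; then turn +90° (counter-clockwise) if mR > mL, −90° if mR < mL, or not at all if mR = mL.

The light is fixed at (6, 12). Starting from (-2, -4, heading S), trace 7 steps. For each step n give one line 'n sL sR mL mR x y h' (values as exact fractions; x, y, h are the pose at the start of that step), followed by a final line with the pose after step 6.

n=0: pose=(-2,-4,S); sL=30/169, sR=6/37; mL=-48/6253, mR=2124/6253; mL+mR=2076/6253 → advance +1; mR−mL=2172/6253 → turn +1·90°
n=1: pose=(-2,-5,E); sL=12/61, sR=60/373; mL=-408/22753, mR=8136/22753; mL+mR=7728/22753 → advance +1; mR−mL=8544/22753 → turn +1·90°
n=2: pose=(-1,-5,N); sL=3/16, sR=15/73; mL=21/2336, mR=459/1168; mL+mR=939/2336 → advance +1; mR−mL=897/2336 → turn +1·90°
n=3: pose=(-1,-4,W); sL=60/353, sR=60/289; mL=1920/102017, mR=38520/102017; mL+mR=40440/102017 → advance +1; mR−mL=36600/102017 → turn +1·90°
n=4: pose=(-2,-4,S); sL=30/169, sR=6/37; mL=-48/6253, mR=2124/6253; mL+mR=2076/6253 → advance +1; mR−mL=2172/6253 → turn +1·90°
n=5: pose=(-2,-5,E); sL=12/61, sR=60/373; mL=-408/22753, mR=8136/22753; mL+mR=7728/22753 → advance +1; mR−mL=8544/22753 → turn +1·90°
n=6: pose=(-1,-5,N); sL=3/16, sR=15/73; mL=21/2336, mR=459/1168; mL+mR=939/2336 → advance +1; mR−mL=897/2336 → turn +1·90°

0 30/169 6/37 -48/6253 2124/6253 -2 -4 S
1 12/61 60/373 -408/22753 8136/22753 -2 -5 E
2 3/16 15/73 21/2336 459/1168 -1 -5 N
3 60/353 60/289 1920/102017 38520/102017 -1 -4 W
4 30/169 6/37 -48/6253 2124/6253 -2 -4 S
5 12/61 60/373 -408/22753 8136/22753 -2 -5 E
6 3/16 15/73 21/2336 459/1168 -1 -5 N
final -1 -4 W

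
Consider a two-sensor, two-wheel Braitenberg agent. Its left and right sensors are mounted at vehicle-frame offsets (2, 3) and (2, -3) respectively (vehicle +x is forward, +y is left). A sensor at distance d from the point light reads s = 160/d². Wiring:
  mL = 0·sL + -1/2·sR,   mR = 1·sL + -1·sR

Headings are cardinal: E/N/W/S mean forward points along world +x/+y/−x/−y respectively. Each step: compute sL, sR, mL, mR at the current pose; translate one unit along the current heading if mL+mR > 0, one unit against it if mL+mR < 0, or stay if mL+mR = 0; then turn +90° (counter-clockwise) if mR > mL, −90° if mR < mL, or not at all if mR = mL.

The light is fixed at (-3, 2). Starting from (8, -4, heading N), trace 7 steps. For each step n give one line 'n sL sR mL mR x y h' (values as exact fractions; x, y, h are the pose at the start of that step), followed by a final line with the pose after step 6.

n=0: pose=(8,-4,N); sL=2, sR=40/53; mL=-20/53, mR=66/53; mL+mR=46/53 → advance +1; mR−mL=86/53 → turn +1·90°
n=1: pose=(8,-3,W); sL=32/29, sR=32/17; mL=-16/17, mR=-384/493; mL+mR=-848/493 → advance -1; mR−mL=80/493 → turn +1·90°
n=2: pose=(9,-3,S); sL=80/137, sR=16/13; mL=-8/13, mR=-1152/1781; mL+mR=-2248/1781 → advance -1; mR−mL=-56/1781 → turn -1·90°
n=3: pose=(9,-2,W); sL=160/149, sR=160/101; mL=-80/101, mR=-7680/15049; mL+mR=-19600/15049 → advance -1; mR−mL=4240/15049 → turn +1·90°
n=4: pose=(10,-2,S); sL=40/73, sR=20/17; mL=-10/17, mR=-780/1241; mL+mR=-1510/1241 → advance -1; mR−mL=-50/1241 → turn -1·90°
n=5: pose=(10,-1,W); sL=160/157, sR=160/121; mL=-80/121, mR=-5760/18997; mL+mR=-18320/18997 → advance -1; mR−mL=6800/18997 → turn +1·90°
n=6: pose=(11,-1,S); sL=80/157, sR=80/73; mL=-40/73, mR=-6720/11461; mL+mR=-13000/11461 → advance -1; mR−mL=-440/11461 → turn -1·90°

0 2 40/53 -20/53 66/53 8 -4 N
1 32/29 32/17 -16/17 -384/493 8 -3 W
2 80/137 16/13 -8/13 -1152/1781 9 -3 S
3 160/149 160/101 -80/101 -7680/15049 9 -2 W
4 40/73 20/17 -10/17 -780/1241 10 -2 S
5 160/157 160/121 -80/121 -5760/18997 10 -1 W
6 80/157 80/73 -40/73 -6720/11461 11 -1 S
final 11 0 W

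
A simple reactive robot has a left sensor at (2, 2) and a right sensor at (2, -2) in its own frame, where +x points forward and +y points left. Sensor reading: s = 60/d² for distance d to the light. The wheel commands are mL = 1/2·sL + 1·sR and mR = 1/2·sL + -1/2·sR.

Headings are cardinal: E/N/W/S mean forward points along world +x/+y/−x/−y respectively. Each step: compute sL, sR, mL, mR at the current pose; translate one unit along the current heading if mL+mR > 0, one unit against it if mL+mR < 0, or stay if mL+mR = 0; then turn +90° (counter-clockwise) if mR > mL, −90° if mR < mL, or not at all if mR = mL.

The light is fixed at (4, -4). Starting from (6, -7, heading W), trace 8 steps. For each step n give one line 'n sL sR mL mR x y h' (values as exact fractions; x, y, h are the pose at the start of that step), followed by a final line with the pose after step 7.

0 12/5 60 306/5 -144/5 6 -7 W
1 30 6 21 12 5 -7 N
2 20/3 12/5 86/15 32/15 5 -6 E
3 15/8 15/4 75/16 -15/16 6 -6 S
4 12/5 60 306/5 -144/5 6 -7 W
5 30 6 21 12 5 -7 N
6 20/3 12/5 86/15 32/15 5 -6 E
7 15/8 15/4 75/16 -15/16 6 -6 S
final 6 -7 W

n=0: pose=(6,-7,W); sL=12/5, sR=60; mL=306/5, mR=-144/5; mL+mR=162/5 → advance +1; mR−mL=-90 → turn -1·90°
n=1: pose=(5,-7,N); sL=30, sR=6; mL=21, mR=12; mL+mR=33 → advance +1; mR−mL=-9 → turn -1·90°
n=2: pose=(5,-6,E); sL=20/3, sR=12/5; mL=86/15, mR=32/15; mL+mR=118/15 → advance +1; mR−mL=-18/5 → turn -1·90°
n=3: pose=(6,-6,S); sL=15/8, sR=15/4; mL=75/16, mR=-15/16; mL+mR=15/4 → advance +1; mR−mL=-45/8 → turn -1·90°
n=4: pose=(6,-7,W); sL=12/5, sR=60; mL=306/5, mR=-144/5; mL+mR=162/5 → advance +1; mR−mL=-90 → turn -1·90°
n=5: pose=(5,-7,N); sL=30, sR=6; mL=21, mR=12; mL+mR=33 → advance +1; mR−mL=-9 → turn -1·90°
n=6: pose=(5,-6,E); sL=20/3, sR=12/5; mL=86/15, mR=32/15; mL+mR=118/15 → advance +1; mR−mL=-18/5 → turn -1·90°
n=7: pose=(6,-6,S); sL=15/8, sR=15/4; mL=75/16, mR=-15/16; mL+mR=15/4 → advance +1; mR−mL=-45/8 → turn -1·90°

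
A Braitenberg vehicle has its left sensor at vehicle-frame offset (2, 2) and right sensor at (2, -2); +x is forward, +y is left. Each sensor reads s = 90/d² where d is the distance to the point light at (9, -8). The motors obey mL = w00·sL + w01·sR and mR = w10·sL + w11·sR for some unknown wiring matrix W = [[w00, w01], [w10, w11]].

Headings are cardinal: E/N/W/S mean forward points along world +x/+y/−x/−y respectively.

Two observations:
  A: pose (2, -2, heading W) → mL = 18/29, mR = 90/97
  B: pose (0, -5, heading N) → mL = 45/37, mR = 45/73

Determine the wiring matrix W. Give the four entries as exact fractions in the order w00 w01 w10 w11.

obs A: pose=(2,-2,W) → sL=90/97, sR=18/29, mL=18/29, mR=90/97
obs B: pose=(0,-5,N) → sL=45/73, sR=45/37, mL=45/37, mR=45/73
sensor matrix S = [[90/97, 18/29], [45/73, 45/37]]; det S = 5666760/7597913
solve [mL_A; mL_B] = S·[w00; w01] and [mR_A; mR_B] = S·[w10; w11]:
  w00 = 0, w01 = 1, w10 = 1, w11 = 0

0 1 1 0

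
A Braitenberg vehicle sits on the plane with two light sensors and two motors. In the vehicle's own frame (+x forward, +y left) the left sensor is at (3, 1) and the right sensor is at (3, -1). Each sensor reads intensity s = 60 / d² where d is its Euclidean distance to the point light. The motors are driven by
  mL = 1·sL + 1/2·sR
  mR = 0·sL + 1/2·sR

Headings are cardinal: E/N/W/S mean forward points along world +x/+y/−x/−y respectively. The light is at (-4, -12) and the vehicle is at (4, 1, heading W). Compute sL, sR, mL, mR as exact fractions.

left sensor world pos  = (1, 0); dL² = 169
right sensor world pos = (1, 2); dR² = 221
sL = 60/169 = 60/169
sR = 60/221 = 60/221
mL = 1·sL + 1/2·sR = 1410/2873
mR = 0·sL + 1/2·sR = 30/221

60/169 60/221 1410/2873 30/221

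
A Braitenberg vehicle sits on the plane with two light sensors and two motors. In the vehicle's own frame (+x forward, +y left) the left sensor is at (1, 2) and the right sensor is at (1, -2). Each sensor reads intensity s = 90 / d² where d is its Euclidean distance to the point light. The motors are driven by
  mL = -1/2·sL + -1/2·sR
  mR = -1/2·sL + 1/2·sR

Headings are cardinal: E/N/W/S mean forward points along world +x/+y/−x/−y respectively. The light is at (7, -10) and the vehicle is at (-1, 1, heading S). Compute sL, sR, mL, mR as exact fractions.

left sensor world pos  = (1, 0); dL² = 136
right sensor world pos = (-3, 0); dR² = 200
sL = 90/136 = 45/68
sR = 90/200 = 9/20
mL = -1/2·sL + -1/2·sR = -189/340
mR = -1/2·sL + 1/2·sR = -9/85

45/68 9/20 -189/340 -9/85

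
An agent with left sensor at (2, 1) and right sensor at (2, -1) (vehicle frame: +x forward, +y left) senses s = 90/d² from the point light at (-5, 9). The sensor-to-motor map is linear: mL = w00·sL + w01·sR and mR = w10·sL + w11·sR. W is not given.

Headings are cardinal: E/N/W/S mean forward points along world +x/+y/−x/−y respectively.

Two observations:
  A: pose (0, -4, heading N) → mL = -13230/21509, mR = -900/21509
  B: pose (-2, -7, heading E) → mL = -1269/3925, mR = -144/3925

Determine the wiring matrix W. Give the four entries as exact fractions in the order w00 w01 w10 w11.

-1/2 -1/2 -1/2 1/2

obs A: pose=(0,-4,N) → sL=90/137, sR=90/157, mL=-13230/21509, mR=-900/21509
obs B: pose=(-2,-7,E) → sL=9/25, sR=45/157, mL=-1269/3925, mR=-144/3925
sensor matrix S = [[90/137, 90/157], [9/25, 45/157]]; det S = -1944/107545
solve [mL_A; mL_B] = S·[w00; w01] and [mR_A; mR_B] = S·[w10; w11]:
  w00 = -1/2, w01 = -1/2, w10 = -1/2, w11 = 1/2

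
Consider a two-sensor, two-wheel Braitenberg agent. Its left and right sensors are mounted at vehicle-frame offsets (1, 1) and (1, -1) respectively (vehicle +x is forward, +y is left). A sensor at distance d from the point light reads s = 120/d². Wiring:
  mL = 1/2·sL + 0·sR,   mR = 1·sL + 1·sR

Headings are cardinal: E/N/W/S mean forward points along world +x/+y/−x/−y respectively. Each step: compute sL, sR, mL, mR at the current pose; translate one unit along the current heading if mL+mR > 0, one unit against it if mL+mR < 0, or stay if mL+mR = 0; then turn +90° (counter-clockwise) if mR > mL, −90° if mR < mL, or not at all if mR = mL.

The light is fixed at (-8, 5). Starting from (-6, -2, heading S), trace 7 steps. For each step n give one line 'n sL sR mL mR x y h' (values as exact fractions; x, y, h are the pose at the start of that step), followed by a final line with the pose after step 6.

0 120/73 24/13 60/73 3312/949 -6 -2 S
1 60/29 4/3 30/29 296/87 -6 -3 E
2 120/53 24/13 60/53 2832/689 -5 -3 N
3 30/17 3 15/17 81/17 -5 -2 W
4 120/73 24/13 60/73 3312/949 -6 -2 S
5 60/29 4/3 30/29 296/87 -6 -3 E
6 120/53 24/13 60/53 2832/689 -5 -3 N
final -5 -2 W

n=0: pose=(-6,-2,S); sL=120/73, sR=24/13; mL=60/73, mR=3312/949; mL+mR=4092/949 → advance +1; mR−mL=2532/949 → turn +1·90°
n=1: pose=(-6,-3,E); sL=60/29, sR=4/3; mL=30/29, mR=296/87; mL+mR=386/87 → advance +1; mR−mL=206/87 → turn +1·90°
n=2: pose=(-5,-3,N); sL=120/53, sR=24/13; mL=60/53, mR=2832/689; mL+mR=3612/689 → advance +1; mR−mL=2052/689 → turn +1·90°
n=3: pose=(-5,-2,W); sL=30/17, sR=3; mL=15/17, mR=81/17; mL+mR=96/17 → advance +1; mR−mL=66/17 → turn +1·90°
n=4: pose=(-6,-2,S); sL=120/73, sR=24/13; mL=60/73, mR=3312/949; mL+mR=4092/949 → advance +1; mR−mL=2532/949 → turn +1·90°
n=5: pose=(-6,-3,E); sL=60/29, sR=4/3; mL=30/29, mR=296/87; mL+mR=386/87 → advance +1; mR−mL=206/87 → turn +1·90°
n=6: pose=(-5,-3,N); sL=120/53, sR=24/13; mL=60/53, mR=2832/689; mL+mR=3612/689 → advance +1; mR−mL=2052/689 → turn +1·90°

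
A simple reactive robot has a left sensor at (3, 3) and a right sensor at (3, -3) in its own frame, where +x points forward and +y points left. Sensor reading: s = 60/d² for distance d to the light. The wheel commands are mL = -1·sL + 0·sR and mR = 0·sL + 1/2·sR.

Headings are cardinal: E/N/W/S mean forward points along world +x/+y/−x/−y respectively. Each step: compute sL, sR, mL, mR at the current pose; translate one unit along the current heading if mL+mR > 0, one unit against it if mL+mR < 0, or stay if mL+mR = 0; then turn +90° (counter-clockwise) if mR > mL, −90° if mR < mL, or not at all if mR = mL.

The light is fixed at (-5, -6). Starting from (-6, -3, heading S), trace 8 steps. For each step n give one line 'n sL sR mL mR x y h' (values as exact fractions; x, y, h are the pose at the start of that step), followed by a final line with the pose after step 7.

0 15 15/4 -15 15/8 -6 -3 S
1 60/53 12 -60/53 6 -6 -2 E
2 30/29 30/29 -30/29 15/29 -5 -2 N
3 20/3 4/3 -20/3 2/3 -5 -3 W
4 15/4 15 -15/4 15/2 -4 -3 S
5 60/41 60/17 -60/41 30/17 -4 -4 E
6 30/13 6/5 -30/13 3/5 -3 -4 N
7 12 60/17 -12 30/17 -3 -5 W
final -2 -5 S

n=0: pose=(-6,-3,S); sL=15, sR=15/4; mL=-15, mR=15/8; mL+mR=-105/8 → advance -1; mR−mL=135/8 → turn +1·90°
n=1: pose=(-6,-2,E); sL=60/53, sR=12; mL=-60/53, mR=6; mL+mR=258/53 → advance +1; mR−mL=378/53 → turn +1·90°
n=2: pose=(-5,-2,N); sL=30/29, sR=30/29; mL=-30/29, mR=15/29; mL+mR=-15/29 → advance -1; mR−mL=45/29 → turn +1·90°
n=3: pose=(-5,-3,W); sL=20/3, sR=4/3; mL=-20/3, mR=2/3; mL+mR=-6 → advance -1; mR−mL=22/3 → turn +1·90°
n=4: pose=(-4,-3,S); sL=15/4, sR=15; mL=-15/4, mR=15/2; mL+mR=15/4 → advance +1; mR−mL=45/4 → turn +1·90°
n=5: pose=(-4,-4,E); sL=60/41, sR=60/17; mL=-60/41, mR=30/17; mL+mR=210/697 → advance +1; mR−mL=2250/697 → turn +1·90°
n=6: pose=(-3,-4,N); sL=30/13, sR=6/5; mL=-30/13, mR=3/5; mL+mR=-111/65 → advance -1; mR−mL=189/65 → turn +1·90°
n=7: pose=(-3,-5,W); sL=12, sR=60/17; mL=-12, mR=30/17; mL+mR=-174/17 → advance -1; mR−mL=234/17 → turn +1·90°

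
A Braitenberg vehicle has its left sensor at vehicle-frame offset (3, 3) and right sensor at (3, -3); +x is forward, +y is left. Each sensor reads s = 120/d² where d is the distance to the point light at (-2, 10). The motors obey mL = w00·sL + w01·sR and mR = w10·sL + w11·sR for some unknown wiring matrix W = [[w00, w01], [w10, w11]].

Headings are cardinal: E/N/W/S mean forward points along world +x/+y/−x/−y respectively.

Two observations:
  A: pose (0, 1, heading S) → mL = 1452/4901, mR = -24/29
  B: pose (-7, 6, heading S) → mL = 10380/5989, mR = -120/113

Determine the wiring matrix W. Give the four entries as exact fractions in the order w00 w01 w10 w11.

1 -1/2 0 -1

obs A: pose=(0,1,S) → sL=120/169, sR=24/29, mL=1452/4901, mR=-24/29
obs B: pose=(-7,6,S) → sL=120/53, sR=120/113, mL=10380/5989, mR=-120/113
sensor matrix S = [[120/169, 24/29], [120/53, 120/113]]; det S = -32866560/29352089
solve [mL_A; mL_B] = S·[w00; w01] and [mR_A; mR_B] = S·[w10; w11]:
  w00 = 1, w01 = -1/2, w10 = 0, w11 = -1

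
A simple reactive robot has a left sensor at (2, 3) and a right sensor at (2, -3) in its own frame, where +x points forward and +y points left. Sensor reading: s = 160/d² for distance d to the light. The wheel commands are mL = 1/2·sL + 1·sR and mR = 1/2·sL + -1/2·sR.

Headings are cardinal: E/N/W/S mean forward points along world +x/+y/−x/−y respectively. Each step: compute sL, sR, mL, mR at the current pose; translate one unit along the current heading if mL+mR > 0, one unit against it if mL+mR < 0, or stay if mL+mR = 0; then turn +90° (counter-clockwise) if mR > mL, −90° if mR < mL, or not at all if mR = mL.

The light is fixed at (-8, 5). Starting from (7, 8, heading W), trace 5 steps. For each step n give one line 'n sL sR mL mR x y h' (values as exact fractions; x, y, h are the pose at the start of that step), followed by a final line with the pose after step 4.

0 160/169 32/41 8688/6929 576/6929 7 8 W
1 80/73 80/157 12120/11461 3360/11461 6 8 N
2 32/61 160/257 13872/15677 -768/15677 6 9 E
3 20/41 40/37 2010/1517 -450/1517 7 9 S
4 160/169 32/41 8688/6929 576/6929 7 8 W
final 6 8 N

n=0: pose=(7,8,W); sL=160/169, sR=32/41; mL=8688/6929, mR=576/6929; mL+mR=9264/6929 → advance +1; mR−mL=-48/41 → turn -1·90°
n=1: pose=(6,8,N); sL=80/73, sR=80/157; mL=12120/11461, mR=3360/11461; mL+mR=15480/11461 → advance +1; mR−mL=-120/157 → turn -1·90°
n=2: pose=(6,9,E); sL=32/61, sR=160/257; mL=13872/15677, mR=-768/15677; mL+mR=13104/15677 → advance +1; mR−mL=-240/257 → turn -1·90°
n=3: pose=(7,9,S); sL=20/41, sR=40/37; mL=2010/1517, mR=-450/1517; mL+mR=1560/1517 → advance +1; mR−mL=-60/37 → turn -1·90°
n=4: pose=(7,8,W); sL=160/169, sR=32/41; mL=8688/6929, mR=576/6929; mL+mR=9264/6929 → advance +1; mR−mL=-48/41 → turn -1·90°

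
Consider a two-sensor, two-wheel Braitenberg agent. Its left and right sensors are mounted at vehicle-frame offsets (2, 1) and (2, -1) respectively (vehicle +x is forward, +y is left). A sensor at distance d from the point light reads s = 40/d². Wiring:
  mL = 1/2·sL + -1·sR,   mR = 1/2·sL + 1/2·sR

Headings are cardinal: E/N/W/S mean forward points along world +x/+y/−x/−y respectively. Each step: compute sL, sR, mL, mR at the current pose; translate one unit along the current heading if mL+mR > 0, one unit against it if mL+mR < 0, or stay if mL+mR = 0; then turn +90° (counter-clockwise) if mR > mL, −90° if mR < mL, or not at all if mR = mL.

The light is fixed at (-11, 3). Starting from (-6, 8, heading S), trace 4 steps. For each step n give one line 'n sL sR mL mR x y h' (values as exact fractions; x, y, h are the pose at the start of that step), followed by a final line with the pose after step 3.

n=0: pose=(-6,8,S); sL=8/9, sR=8/5; mL=-52/45, mR=56/45; mL+mR=4/45 → advance +1; mR−mL=12/5 → turn +1·90°
n=1: pose=(-6,7,E); sL=20/37, sR=20/29; mL=-450/1073, mR=660/1073; mL+mR=210/1073 → advance +1; mR−mL=30/29 → turn +1·90°
n=2: pose=(-5,7,N); sL=40/61, sR=8/17; mL=-148/1037, mR=584/1037; mL+mR=436/1037 → advance +1; mR−mL=12/17 → turn +1·90°
n=3: pose=(-5,8,W); sL=5/4, sR=10/13; mL=-15/104, mR=105/104; mL+mR=45/52 → advance +1; mR−mL=15/13 → turn +1·90°

0 8/9 8/5 -52/45 56/45 -6 8 S
1 20/37 20/29 -450/1073 660/1073 -6 7 E
2 40/61 8/17 -148/1037 584/1037 -5 7 N
3 5/4 10/13 -15/104 105/104 -5 8 W
final -6 8 S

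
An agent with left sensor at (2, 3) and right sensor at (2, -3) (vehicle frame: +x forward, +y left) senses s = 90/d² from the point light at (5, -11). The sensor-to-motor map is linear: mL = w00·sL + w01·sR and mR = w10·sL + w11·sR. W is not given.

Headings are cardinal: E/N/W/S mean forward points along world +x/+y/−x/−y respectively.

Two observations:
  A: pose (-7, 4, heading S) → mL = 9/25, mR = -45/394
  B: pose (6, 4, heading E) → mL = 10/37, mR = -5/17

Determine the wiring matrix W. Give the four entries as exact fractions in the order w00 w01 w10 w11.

obs A: pose=(-7,4,S) → sL=9/25, sR=45/197, mL=9/25, mR=-45/394
obs B: pose=(6,4,E) → sL=10/37, sR=10/17, mL=10/37, mR=-5/17
sensor matrix S = [[9/25, 45/197], [10/37, 10/17]]; det S = 92952/619565
solve [mL_A; mL_B] = S·[w00; w01] and [mR_A; mR_B] = S·[w10; w11]:
  w00 = 1, w01 = 0, w10 = 0, w11 = -1/2

1 0 0 -1/2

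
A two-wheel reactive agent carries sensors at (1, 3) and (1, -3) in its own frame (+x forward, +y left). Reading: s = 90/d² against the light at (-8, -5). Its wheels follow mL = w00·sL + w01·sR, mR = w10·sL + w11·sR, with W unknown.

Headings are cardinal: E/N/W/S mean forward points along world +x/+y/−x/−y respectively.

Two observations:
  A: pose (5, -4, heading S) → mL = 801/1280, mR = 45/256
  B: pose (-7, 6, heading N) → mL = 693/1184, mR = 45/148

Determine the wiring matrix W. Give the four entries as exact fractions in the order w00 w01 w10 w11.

1/2 1/2 1/2 0

obs A: pose=(5,-4,S) → sL=45/128, sR=9/10, mL=801/1280, mR=45/256
obs B: pose=(-7,6,N) → sL=45/74, sR=9/16, mL=693/1184, mR=45/148
sensor matrix S = [[45/128, 9/10], [45/74, 9/16]]; det S = -26487/75776
solve [mL_A; mL_B] = S·[w00; w01] and [mR_A; mR_B] = S·[w10; w11]:
  w00 = 1/2, w01 = 1/2, w10 = 1/2, w11 = 0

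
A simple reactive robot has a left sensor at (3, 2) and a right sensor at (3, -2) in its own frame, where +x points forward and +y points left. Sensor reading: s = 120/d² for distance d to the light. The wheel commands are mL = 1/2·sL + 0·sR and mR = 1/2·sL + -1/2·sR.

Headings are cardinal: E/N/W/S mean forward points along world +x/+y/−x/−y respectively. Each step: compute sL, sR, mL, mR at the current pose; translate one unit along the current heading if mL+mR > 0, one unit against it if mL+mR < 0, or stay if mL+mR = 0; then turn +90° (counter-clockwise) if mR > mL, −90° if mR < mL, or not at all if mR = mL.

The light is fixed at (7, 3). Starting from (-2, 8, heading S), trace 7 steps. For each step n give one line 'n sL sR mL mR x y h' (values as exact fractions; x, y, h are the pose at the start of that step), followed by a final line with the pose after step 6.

0 120/53 24/25 60/53 864/1325 -2 8 S
1 30/37 2/3 15/37 8/111 -2 7 W
2 120/193 120/113 60/193 -4800/21809 -3 7 N
3 60/49 60/29 30/49 -600/1421 -3 8 E
4 120/53 24/25 60/53 864/1325 -2 8 S
5 30/37 2/3 15/37 8/111 -2 7 W
6 120/193 120/113 60/193 -4800/21809 -3 7 N
final -3 8 E

n=0: pose=(-2,8,S); sL=120/53, sR=24/25; mL=60/53, mR=864/1325; mL+mR=2364/1325 → advance +1; mR−mL=-12/25 → turn -1·90°
n=1: pose=(-2,7,W); sL=30/37, sR=2/3; mL=15/37, mR=8/111; mL+mR=53/111 → advance +1; mR−mL=-1/3 → turn -1·90°
n=2: pose=(-3,7,N); sL=120/193, sR=120/113; mL=60/193, mR=-4800/21809; mL+mR=1980/21809 → advance +1; mR−mL=-60/113 → turn -1·90°
n=3: pose=(-3,8,E); sL=60/49, sR=60/29; mL=30/49, mR=-600/1421; mL+mR=270/1421 → advance +1; mR−mL=-30/29 → turn -1·90°
n=4: pose=(-2,8,S); sL=120/53, sR=24/25; mL=60/53, mR=864/1325; mL+mR=2364/1325 → advance +1; mR−mL=-12/25 → turn -1·90°
n=5: pose=(-2,7,W); sL=30/37, sR=2/3; mL=15/37, mR=8/111; mL+mR=53/111 → advance +1; mR−mL=-1/3 → turn -1·90°
n=6: pose=(-3,7,N); sL=120/193, sR=120/113; mL=60/193, mR=-4800/21809; mL+mR=1980/21809 → advance +1; mR−mL=-60/113 → turn -1·90°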